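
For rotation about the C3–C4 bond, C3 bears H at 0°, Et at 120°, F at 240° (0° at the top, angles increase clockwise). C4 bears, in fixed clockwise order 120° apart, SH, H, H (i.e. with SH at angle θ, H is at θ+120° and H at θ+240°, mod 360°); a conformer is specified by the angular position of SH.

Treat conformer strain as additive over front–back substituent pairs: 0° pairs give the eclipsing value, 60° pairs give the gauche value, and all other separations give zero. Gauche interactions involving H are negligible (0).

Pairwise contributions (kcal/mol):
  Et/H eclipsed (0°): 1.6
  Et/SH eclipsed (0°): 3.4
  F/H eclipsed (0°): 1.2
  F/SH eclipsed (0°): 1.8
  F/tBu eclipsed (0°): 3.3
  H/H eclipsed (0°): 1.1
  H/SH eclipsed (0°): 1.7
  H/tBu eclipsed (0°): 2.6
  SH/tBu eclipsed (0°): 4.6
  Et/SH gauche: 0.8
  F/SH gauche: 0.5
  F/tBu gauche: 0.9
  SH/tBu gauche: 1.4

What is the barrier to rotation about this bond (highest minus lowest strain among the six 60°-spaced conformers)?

5.2 kcal/mol

SH at 0° (eclipsed): H(0°)/SH(0°) eclipsed 1.7; Et(120°)/H(120°) eclipsed 1.6; F(240°)/H(240°) eclipsed 1.2 → 4.5 kcal/mol.
SH at 60° (staggered): Et(120°)/SH(60°) gauche 0.8 → 0.8 kcal/mol.
SH at 120° (eclipsed): H(0°)/H(0°) eclipsed 1.1; Et(120°)/SH(120°) eclipsed 3.4; F(240°)/H(240°) eclipsed 1.2 → 5.7 kcal/mol.
SH at 180° (staggered): Et(120°)/SH(180°) gauche 0.8; F(240°)/SH(180°) gauche 0.5 → 1.3 kcal/mol.
SH at 240° (eclipsed): H(0°)/H(0°) eclipsed 1.1; Et(120°)/H(120°) eclipsed 1.6; F(240°)/SH(240°) eclipsed 1.8 → 4.5 kcal/mol.
SH at 300° (staggered): F(240°)/SH(300°) gauche 0.5 → 0.5 kcal/mol.
Max at 120° (5.7 kcal/mol), min at 300° (0.5 kcal/mol); barrier = 5.2 kcal/mol.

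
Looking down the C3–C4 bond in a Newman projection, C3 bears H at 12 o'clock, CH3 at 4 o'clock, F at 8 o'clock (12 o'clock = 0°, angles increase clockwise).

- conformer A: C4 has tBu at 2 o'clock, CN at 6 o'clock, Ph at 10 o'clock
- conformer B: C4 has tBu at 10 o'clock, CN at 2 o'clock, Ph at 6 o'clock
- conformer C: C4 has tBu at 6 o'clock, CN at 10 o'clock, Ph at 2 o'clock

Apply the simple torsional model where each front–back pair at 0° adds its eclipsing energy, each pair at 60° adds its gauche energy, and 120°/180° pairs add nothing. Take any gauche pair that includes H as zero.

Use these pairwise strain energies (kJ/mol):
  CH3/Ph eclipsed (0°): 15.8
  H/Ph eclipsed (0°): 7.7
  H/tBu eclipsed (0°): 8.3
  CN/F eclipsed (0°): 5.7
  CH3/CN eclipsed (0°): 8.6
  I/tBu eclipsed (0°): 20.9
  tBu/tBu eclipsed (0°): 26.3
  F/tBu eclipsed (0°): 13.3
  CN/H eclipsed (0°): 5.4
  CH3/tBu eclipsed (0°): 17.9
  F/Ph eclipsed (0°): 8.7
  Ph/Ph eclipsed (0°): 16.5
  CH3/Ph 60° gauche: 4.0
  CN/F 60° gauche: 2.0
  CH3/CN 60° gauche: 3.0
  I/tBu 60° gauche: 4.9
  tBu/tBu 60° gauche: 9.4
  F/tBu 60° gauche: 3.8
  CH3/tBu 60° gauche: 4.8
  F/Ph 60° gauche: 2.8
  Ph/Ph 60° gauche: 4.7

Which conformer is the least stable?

A is staggered. CH3 at 120° is gauche with tBu at 60° (4.8); CH3 at 120° is gauche with CN at 180° (3.0); F at 240° is gauche with CN at 180° (2.0); F at 240° is gauche with Ph at 300° (2.8). Total 12.6 kJ/mol.
B is staggered. CH3 at 120° is gauche with CN at 60° (3.0); CH3 at 120° is gauche with Ph at 180° (4.0); F at 240° is gauche with tBu at 300° (3.8); F at 240° is gauche with Ph at 180° (2.8). Total 13.6 kJ/mol.
C is staggered. CH3 at 120° is gauche with tBu at 180° (4.8); CH3 at 120° is gauche with Ph at 60° (4.0); F at 240° is gauche with tBu at 180° (3.8); F at 240° is gauche with CN at 300° (2.0). Total 14.6 kJ/mol.
C has the highest total (14.6 kJ/mol).

C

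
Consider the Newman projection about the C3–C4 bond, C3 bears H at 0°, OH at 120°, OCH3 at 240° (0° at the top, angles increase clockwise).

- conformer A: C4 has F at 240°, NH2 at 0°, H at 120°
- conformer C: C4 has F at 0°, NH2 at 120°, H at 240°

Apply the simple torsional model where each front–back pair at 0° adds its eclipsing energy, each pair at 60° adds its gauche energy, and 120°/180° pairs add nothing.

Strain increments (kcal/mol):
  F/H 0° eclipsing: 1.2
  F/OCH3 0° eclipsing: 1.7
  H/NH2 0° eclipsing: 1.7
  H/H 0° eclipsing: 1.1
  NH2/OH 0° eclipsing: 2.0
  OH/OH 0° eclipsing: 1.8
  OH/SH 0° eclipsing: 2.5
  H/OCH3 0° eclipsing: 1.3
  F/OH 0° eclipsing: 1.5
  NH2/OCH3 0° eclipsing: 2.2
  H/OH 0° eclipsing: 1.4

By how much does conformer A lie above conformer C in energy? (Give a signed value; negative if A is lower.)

A (eclipsed): H(0°)/NH2(0°) eclipsed 1.7; OH(120°)/H(120°) eclipsed 1.4; OCH3(240°)/F(240°) eclipsed 1.7 → 4.8 kcal/mol.
C (eclipsed): H(0°)/F(0°) eclipsed 1.2; OH(120°)/NH2(120°) eclipsed 2.0; OCH3(240°)/H(240°) eclipsed 1.3 → 4.5 kcal/mol.
E(A) − E(C) = 4.8 − 4.5 = +0.3 kcal/mol.

+0.3 kcal/mol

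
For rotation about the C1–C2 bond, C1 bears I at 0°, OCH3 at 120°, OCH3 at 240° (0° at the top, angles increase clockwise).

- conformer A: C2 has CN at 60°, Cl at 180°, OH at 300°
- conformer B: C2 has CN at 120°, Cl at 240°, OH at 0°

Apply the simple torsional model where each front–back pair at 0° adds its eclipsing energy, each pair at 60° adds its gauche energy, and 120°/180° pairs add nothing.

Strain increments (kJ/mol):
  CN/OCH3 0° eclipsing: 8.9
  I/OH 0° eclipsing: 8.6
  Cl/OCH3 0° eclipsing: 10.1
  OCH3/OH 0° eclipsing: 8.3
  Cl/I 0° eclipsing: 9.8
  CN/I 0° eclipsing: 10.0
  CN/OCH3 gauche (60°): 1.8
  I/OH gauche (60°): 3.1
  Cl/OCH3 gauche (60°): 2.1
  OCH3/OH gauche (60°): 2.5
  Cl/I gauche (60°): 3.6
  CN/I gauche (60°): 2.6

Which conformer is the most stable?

A

A (staggered): I–CN gauche, I–OH gauche, OCH3–CN gauche, OCH3–Cl gauche, OCH3–Cl gauche, OCH3–OH gauche; 2.6 + 3.1 + 1.8 + 2.1 + 2.1 + 2.5 = 14.2 kJ/mol.
B (eclipsed): I–OH eclipsed, OCH3–CN eclipsed, OCH3–Cl eclipsed; 8.6 + 8.9 + 10.1 = 27.6 kJ/mol.
A has the lowest total (14.2 kJ/mol).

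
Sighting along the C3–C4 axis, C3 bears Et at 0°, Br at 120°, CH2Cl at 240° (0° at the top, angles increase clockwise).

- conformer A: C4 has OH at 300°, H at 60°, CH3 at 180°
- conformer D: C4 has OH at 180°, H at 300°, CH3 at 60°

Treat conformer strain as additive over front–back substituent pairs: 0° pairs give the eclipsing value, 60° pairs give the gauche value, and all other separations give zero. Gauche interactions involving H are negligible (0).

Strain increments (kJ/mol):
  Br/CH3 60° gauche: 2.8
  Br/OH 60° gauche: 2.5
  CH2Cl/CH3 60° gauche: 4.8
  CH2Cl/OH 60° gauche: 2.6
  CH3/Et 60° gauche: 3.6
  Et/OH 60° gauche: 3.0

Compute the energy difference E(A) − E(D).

+1.7 kJ/mol

A (staggered): Et(0°)/OH(300°) gauche 3.0; Br(120°)/CH3(180°) gauche 2.8; CH2Cl(240°)/OH(300°) gauche 2.6; CH2Cl(240°)/CH3(180°) gauche 4.8 → 13.2 kJ/mol.
D (staggered): Et(0°)/CH3(60°) gauche 3.6; Br(120°)/OH(180°) gauche 2.5; Br(120°)/CH3(60°) gauche 2.8; CH2Cl(240°)/OH(180°) gauche 2.6 → 11.5 kJ/mol.
E(A) − E(D) = 13.2 − 11.5 = +1.7 kJ/mol.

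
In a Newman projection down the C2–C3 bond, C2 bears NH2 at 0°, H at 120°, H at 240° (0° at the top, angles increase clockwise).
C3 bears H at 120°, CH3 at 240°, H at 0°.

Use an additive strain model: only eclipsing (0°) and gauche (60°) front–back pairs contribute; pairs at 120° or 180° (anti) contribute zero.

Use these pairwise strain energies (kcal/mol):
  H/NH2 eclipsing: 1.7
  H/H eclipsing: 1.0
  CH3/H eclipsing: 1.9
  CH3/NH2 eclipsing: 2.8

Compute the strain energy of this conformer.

This conformer (eclipsed): NH2(0°)/H(0°) eclipsed 1.7; H(120°)/H(120°) eclipsed 1.0; H(240°)/CH3(240°) eclipsed 1.9 → 4.6 kcal/mol.

4.6 kcal/mol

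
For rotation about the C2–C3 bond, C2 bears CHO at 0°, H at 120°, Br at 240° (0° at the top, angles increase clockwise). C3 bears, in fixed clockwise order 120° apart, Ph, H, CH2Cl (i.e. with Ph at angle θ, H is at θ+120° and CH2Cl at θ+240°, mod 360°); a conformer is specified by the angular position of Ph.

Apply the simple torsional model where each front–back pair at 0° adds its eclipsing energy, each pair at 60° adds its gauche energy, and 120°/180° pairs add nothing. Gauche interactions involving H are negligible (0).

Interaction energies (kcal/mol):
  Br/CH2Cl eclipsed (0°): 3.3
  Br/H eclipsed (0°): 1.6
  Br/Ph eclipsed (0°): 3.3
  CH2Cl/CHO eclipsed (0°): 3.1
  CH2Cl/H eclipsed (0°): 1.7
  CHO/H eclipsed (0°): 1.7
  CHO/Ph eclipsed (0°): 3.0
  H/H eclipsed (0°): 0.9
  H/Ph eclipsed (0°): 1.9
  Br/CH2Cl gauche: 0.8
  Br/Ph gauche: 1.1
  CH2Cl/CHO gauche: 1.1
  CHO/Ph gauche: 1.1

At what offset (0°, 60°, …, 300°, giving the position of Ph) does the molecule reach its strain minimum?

180°

Ph at 0° is eclipsed. CHO at 0° is eclipsed with Ph at 0° (3.0); H at 120° is eclipsed with H at 120° (0.9); Br at 240° is eclipsed with CH2Cl at 240° (3.3). Total 7.2 kcal/mol.
Ph at 60° is staggered. CHO at 0° is gauche with Ph at 60° (1.1); CHO at 0° is gauche with CH2Cl at 300° (1.1); Br at 240° is gauche with CH2Cl at 300° (0.8). Total 3.0 kcal/mol.
Ph at 120° is eclipsed. CHO at 0° is eclipsed with CH2Cl at 0° (3.1); H at 120° is eclipsed with Ph at 120° (1.9); Br at 240° is eclipsed with H at 240° (1.6). Total 6.6 kcal/mol.
Ph at 180° is staggered. CHO at 0° is gauche with CH2Cl at 60° (1.1); Br at 240° is gauche with Ph at 180° (1.1). Total 2.2 kcal/mol.
Ph at 240° is eclipsed. CHO at 0° is eclipsed with H at 0° (1.7); H at 120° is eclipsed with CH2Cl at 120° (1.7); Br at 240° is eclipsed with Ph at 240° (3.3). Total 6.7 kcal/mol.
Ph at 300° is staggered. CHO at 0° is gauche with Ph at 300° (1.1); Br at 240° is gauche with Ph at 300° (1.1); Br at 240° is gauche with CH2Cl at 180° (0.8). Total 3.0 kcal/mol.
The minimum (2.2 kcal/mol) occurs with Ph at 180°.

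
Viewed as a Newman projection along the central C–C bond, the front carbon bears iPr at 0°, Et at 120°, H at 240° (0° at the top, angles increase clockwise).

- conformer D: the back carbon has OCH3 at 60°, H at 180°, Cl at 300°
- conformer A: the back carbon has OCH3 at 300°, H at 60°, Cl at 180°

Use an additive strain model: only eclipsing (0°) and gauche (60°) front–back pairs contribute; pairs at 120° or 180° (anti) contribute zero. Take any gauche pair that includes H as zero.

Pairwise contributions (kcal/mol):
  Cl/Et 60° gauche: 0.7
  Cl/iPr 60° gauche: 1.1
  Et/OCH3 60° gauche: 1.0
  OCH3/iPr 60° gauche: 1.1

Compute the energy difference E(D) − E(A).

D (staggered): iPr(0°)/OCH3(60°) gauche 1.1; iPr(0°)/Cl(300°) gauche 1.1; Et(120°)/OCH3(60°) gauche 1.0 → 3.2 kcal/mol.
A (staggered): iPr(0°)/OCH3(300°) gauche 1.1; Et(120°)/Cl(180°) gauche 0.7 → 1.8 kcal/mol.
E(D) − E(A) = 3.2 − 1.8 = +1.4 kcal/mol.

+1.4 kcal/mol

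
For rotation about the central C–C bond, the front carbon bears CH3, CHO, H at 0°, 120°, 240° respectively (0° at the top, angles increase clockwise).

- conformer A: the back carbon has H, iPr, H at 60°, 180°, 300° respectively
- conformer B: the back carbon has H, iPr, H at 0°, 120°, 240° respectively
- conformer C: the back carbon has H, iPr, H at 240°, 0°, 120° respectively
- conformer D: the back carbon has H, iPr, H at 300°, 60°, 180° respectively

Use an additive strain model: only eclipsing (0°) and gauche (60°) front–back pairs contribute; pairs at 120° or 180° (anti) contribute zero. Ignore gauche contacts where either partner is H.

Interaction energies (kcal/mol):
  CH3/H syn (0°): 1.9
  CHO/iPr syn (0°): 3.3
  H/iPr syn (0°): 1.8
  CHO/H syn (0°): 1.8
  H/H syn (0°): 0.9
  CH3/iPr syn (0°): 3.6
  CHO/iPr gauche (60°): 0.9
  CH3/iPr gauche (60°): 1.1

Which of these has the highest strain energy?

A (staggered): CHO(120°)/iPr(180°) gauche 0.9 → 0.9 kcal/mol.
B (eclipsed): CH3(0°)/H(0°) eclipsed 1.9; CHO(120°)/iPr(120°) eclipsed 3.3; H(240°)/H(240°) eclipsed 0.9 → 6.1 kcal/mol.
C (eclipsed): CH3(0°)/iPr(0°) eclipsed 3.6; CHO(120°)/H(120°) eclipsed 1.8; H(240°)/H(240°) eclipsed 0.9 → 6.3 kcal/mol.
D (staggered): CH3(0°)/iPr(60°) gauche 1.1; CHO(120°)/iPr(60°) gauche 0.9 → 2.0 kcal/mol.
C has the highest total (6.3 kcal/mol).

C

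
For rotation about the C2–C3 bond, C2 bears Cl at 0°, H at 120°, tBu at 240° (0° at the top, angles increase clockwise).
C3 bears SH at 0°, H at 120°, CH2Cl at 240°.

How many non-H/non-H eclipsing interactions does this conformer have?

2

Non-H eclipsing pairs: Cl(0°)/SH(0°); tBu(240°)/CH2Cl(240°) — 2 interactions.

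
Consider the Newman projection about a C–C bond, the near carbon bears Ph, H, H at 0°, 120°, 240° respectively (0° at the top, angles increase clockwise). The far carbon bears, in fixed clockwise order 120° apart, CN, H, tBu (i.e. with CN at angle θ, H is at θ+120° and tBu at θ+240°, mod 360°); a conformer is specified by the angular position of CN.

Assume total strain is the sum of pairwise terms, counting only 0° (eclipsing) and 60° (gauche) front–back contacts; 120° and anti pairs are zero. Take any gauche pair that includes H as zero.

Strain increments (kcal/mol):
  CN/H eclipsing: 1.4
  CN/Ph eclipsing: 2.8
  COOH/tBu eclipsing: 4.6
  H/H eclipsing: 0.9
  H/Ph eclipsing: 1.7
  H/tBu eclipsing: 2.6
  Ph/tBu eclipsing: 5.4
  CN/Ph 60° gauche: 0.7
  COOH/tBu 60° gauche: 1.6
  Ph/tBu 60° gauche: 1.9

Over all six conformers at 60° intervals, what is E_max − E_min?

CN at 0° (eclipsed): Ph–CN eclipsed, H–H eclipsed, H–tBu eclipsed; 2.8 + 0.9 + 2.6 = 6.3 kcal/mol.
CN at 60° (staggered): Ph–CN gauche, Ph–tBu gauche; 0.7 + 1.9 = 2.6 kcal/mol.
CN at 120° (eclipsed): Ph–tBu eclipsed, H–CN eclipsed, H–H eclipsed; 5.4 + 1.4 + 0.9 = 7.7 kcal/mol.
CN at 180° (staggered): Ph–tBu gauche; 1.9 = 1.9 kcal/mol.
CN at 240° (eclipsed): Ph–H eclipsed, H–tBu eclipsed, H–CN eclipsed; 1.7 + 2.6 + 1.4 = 5.7 kcal/mol.
CN at 300° (staggered): Ph–CN gauche; 0.7 = 0.7 kcal/mol.
Max at 120° (7.7 kcal/mol), min at 300° (0.7 kcal/mol); barrier = 7.0 kcal/mol.

7.0 kcal/mol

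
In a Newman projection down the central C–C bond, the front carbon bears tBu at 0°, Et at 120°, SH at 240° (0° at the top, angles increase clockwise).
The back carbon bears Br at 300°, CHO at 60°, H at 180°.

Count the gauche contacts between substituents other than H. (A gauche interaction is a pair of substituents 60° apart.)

4

Non-H gauche pairs: tBu(0°)/Br(300°); tBu(0°)/CHO(60°); Et(120°)/CHO(60°); SH(240°)/Br(300°) — 4 interactions.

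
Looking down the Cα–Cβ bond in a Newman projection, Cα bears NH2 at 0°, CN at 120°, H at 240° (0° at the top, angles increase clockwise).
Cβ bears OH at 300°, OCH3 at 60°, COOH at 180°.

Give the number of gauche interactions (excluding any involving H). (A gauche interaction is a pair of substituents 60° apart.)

Non-H gauche pairs: NH2(0°)/OH(300°); NH2(0°)/OCH3(60°); CN(120°)/OCH3(60°); CN(120°)/COOH(180°) — 4 interactions.

4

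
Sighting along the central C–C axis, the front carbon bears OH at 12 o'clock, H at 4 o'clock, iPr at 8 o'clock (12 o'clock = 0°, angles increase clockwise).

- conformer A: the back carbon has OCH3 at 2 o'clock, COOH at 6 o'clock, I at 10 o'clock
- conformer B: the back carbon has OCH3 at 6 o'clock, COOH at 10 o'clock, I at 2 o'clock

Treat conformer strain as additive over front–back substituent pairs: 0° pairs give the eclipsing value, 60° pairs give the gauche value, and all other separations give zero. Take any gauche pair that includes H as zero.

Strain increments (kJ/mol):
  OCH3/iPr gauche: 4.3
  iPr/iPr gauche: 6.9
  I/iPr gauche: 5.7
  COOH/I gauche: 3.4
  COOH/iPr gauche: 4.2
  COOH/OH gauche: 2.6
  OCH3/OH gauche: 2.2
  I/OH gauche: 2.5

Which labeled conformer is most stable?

B

A (staggered): OH(0°)/OCH3(60°) gauche 2.2; OH(0°)/I(300°) gauche 2.5; iPr(240°)/COOH(180°) gauche 4.2; iPr(240°)/I(300°) gauche 5.7 → 14.6 kJ/mol.
B (staggered): OH(0°)/COOH(300°) gauche 2.6; OH(0°)/I(60°) gauche 2.5; iPr(240°)/OCH3(180°) gauche 4.3; iPr(240°)/COOH(300°) gauche 4.2 → 13.6 kJ/mol.
B has the lowest total (13.6 kJ/mol).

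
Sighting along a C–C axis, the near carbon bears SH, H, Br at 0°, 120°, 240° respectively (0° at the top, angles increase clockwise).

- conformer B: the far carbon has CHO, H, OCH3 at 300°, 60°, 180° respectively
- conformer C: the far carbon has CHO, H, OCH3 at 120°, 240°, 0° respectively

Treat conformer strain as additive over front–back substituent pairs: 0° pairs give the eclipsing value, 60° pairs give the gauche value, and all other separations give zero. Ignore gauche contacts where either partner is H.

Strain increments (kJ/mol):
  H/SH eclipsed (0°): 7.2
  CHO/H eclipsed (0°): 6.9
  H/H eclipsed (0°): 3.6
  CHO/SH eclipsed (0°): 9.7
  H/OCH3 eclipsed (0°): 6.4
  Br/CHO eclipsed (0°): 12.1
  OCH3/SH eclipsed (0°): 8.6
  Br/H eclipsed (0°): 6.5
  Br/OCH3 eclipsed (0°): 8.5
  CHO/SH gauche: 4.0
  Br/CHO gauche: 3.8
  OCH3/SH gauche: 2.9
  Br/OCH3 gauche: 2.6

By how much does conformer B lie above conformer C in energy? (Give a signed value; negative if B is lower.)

B (staggered): SH(0°)/CHO(300°) gauche 4.0; Br(240°)/CHO(300°) gauche 3.8; Br(240°)/OCH3(180°) gauche 2.6 → 10.4 kJ/mol.
C (eclipsed): SH(0°)/OCH3(0°) eclipsed 8.6; H(120°)/CHO(120°) eclipsed 6.9; Br(240°)/H(240°) eclipsed 6.5 → 22.0 kJ/mol.
E(B) − E(C) = 10.4 − 22.0 = -11.6 kJ/mol.

-11.6 kJ/mol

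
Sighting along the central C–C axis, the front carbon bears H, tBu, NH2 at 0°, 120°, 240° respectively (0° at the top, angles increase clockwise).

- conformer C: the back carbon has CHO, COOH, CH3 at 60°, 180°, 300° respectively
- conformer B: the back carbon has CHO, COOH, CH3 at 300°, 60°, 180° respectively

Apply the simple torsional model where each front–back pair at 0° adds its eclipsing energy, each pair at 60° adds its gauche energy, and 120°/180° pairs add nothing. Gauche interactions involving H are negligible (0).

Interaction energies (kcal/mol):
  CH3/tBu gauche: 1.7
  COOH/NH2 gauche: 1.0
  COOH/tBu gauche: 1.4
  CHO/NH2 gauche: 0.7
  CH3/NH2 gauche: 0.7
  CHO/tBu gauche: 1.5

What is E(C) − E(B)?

C is staggered. tBu at 120° is gauche with CHO at 60° (1.5); tBu at 120° is gauche with COOH at 180° (1.4); NH2 at 240° is gauche with COOH at 180° (1.0); NH2 at 240° is gauche with CH3 at 300° (0.7). Total 4.6 kcal/mol.
B is staggered. tBu at 120° is gauche with COOH at 60° (1.4); tBu at 120° is gauche with CH3 at 180° (1.7); NH2 at 240° is gauche with CHO at 300° (0.7); NH2 at 240° is gauche with CH3 at 180° (0.7). Total 4.5 kcal/mol.
E(C) − E(B) = 4.6 − 4.5 = +0.1 kcal/mol.

+0.1 kcal/mol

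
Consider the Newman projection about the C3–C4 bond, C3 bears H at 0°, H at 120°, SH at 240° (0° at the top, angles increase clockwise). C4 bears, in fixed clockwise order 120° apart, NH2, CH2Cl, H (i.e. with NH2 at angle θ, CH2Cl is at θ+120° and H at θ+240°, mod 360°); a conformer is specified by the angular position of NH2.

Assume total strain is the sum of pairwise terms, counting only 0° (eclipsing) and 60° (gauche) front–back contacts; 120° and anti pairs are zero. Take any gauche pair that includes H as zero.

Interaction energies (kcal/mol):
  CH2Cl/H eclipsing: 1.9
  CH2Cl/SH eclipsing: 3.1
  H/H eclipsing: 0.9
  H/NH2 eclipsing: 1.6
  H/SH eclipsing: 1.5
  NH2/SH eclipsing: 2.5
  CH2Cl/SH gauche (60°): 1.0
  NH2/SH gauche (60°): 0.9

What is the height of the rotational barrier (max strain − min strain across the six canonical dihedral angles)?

NH2 at 0° (eclipsed): H–NH2 eclipsed, H–CH2Cl eclipsed, SH–H eclipsed; 1.6 + 1.9 + 1.5 = 5.0 kcal/mol.
NH2 at 60° (staggered): SH–CH2Cl gauche; 1.0 = 1.0 kcal/mol.
NH2 at 120° (eclipsed): H–H eclipsed, H–NH2 eclipsed, SH–CH2Cl eclipsed; 0.9 + 1.6 + 3.1 = 5.6 kcal/mol.
NH2 at 180° (staggered): SH–NH2 gauche, SH–CH2Cl gauche; 0.9 + 1.0 = 1.9 kcal/mol.
NH2 at 240° (eclipsed): H–CH2Cl eclipsed, H–H eclipsed, SH–NH2 eclipsed; 1.9 + 0.9 + 2.5 = 5.3 kcal/mol.
NH2 at 300° (staggered): SH–NH2 gauche; 0.9 = 0.9 kcal/mol.
Max at 120° (5.6 kcal/mol), min at 300° (0.9 kcal/mol); barrier = 4.7 kcal/mol.

4.7 kcal/mol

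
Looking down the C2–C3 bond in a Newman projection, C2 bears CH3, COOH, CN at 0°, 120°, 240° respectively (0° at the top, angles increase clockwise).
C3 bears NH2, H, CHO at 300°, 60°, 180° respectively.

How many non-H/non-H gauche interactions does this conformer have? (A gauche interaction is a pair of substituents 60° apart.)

Non-H gauche pairs: CH3(0°)/NH2(300°); COOH(120°)/CHO(180°); CN(240°)/NH2(300°); CN(240°)/CHO(180°) — 4 interactions.

4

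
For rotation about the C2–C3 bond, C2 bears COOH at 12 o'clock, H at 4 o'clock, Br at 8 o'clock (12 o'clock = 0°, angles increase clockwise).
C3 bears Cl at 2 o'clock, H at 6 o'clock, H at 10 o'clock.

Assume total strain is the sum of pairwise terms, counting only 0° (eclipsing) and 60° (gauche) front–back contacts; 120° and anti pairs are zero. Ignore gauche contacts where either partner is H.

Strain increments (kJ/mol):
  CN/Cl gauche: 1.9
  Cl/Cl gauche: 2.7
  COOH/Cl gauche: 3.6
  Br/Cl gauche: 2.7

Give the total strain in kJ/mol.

3.6 kJ/mol

This conformer (staggered): COOH(0°)/Cl(60°) gauche 3.6 → 3.6 kJ/mol.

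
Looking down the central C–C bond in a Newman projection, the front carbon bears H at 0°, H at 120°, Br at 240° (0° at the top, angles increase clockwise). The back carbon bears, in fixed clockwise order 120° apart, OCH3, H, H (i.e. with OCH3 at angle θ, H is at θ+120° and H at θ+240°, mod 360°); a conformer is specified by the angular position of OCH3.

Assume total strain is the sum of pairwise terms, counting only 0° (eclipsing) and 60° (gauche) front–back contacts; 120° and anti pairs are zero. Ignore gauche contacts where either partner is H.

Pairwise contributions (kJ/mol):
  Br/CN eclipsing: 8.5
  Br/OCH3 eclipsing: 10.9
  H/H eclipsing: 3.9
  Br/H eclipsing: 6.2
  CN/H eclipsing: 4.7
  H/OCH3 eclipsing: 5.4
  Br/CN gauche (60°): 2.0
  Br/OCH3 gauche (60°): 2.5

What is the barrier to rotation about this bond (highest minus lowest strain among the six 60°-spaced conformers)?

18.7 kJ/mol

OCH3 at 0° (eclipsed): H(0°)/OCH3(0°) eclipsed 5.4; H(120°)/H(120°) eclipsed 3.9; Br(240°)/H(240°) eclipsed 6.2 → 15.5 kJ/mol.
OCH3 at 60° (staggered): no non-H gauche contacts → 0.0 kJ/mol.
OCH3 at 120° (eclipsed): H(0°)/H(0°) eclipsed 3.9; H(120°)/OCH3(120°) eclipsed 5.4; Br(240°)/H(240°) eclipsed 6.2 → 15.5 kJ/mol.
OCH3 at 180° (staggered): Br(240°)/OCH3(180°) gauche 2.5 → 2.5 kJ/mol.
OCH3 at 240° (eclipsed): H(0°)/H(0°) eclipsed 3.9; H(120°)/H(120°) eclipsed 3.9; Br(240°)/OCH3(240°) eclipsed 10.9 → 18.7 kJ/mol.
OCH3 at 300° (staggered): Br(240°)/OCH3(300°) gauche 2.5 → 2.5 kJ/mol.
Max at 240° (18.7 kJ/mol), min at 60° (0.0 kJ/mol); barrier = 18.7 kJ/mol.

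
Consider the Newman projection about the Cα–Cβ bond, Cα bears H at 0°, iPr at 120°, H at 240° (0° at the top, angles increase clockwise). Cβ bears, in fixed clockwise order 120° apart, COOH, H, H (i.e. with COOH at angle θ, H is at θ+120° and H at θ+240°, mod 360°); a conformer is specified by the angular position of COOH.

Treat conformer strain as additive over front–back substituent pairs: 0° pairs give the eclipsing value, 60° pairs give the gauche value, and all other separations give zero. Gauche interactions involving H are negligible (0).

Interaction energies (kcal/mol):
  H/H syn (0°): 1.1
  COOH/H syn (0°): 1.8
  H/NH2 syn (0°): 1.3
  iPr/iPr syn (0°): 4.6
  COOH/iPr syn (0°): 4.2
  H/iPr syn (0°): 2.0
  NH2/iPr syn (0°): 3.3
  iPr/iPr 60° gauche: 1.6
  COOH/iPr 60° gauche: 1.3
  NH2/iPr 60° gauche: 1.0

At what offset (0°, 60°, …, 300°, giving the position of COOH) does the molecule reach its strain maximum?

COOH at 0° (eclipsed): H–COOH eclipsed, iPr–H eclipsed, H–H eclipsed; 1.8 + 2.0 + 1.1 = 4.9 kcal/mol.
COOH at 60° (staggered): iPr–COOH gauche; 1.3 = 1.3 kcal/mol.
COOH at 120° (eclipsed): H–H eclipsed, iPr–COOH eclipsed, H–H eclipsed; 1.1 + 4.2 + 1.1 = 6.4 kcal/mol.
COOH at 180° (staggered): iPr–COOH gauche; 1.3 = 1.3 kcal/mol.
COOH at 240° (eclipsed): H–H eclipsed, iPr–H eclipsed, H–COOH eclipsed; 1.1 + 2.0 + 1.8 = 4.9 kcal/mol.
COOH at 300° (staggered): no non-H gauche contacts → 0.0 kcal/mol.
The maximum (6.4 kcal/mol) occurs with COOH at 120°.

120°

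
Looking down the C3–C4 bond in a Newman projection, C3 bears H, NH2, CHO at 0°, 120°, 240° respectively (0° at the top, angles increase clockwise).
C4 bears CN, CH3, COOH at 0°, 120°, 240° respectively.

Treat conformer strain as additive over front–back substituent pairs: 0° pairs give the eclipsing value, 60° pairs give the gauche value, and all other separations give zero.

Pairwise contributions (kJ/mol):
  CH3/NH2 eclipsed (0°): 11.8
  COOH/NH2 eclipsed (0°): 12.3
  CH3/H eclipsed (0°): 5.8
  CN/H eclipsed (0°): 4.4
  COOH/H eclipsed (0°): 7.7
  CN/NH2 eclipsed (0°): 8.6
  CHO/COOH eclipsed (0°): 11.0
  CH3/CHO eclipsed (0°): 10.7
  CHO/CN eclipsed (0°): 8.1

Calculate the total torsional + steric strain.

27.2 kJ/mol

This conformer (eclipsed): H–CN eclipsed, NH2–CH3 eclipsed, CHO–COOH eclipsed; 4.4 + 11.8 + 11.0 = 27.2 kJ/mol.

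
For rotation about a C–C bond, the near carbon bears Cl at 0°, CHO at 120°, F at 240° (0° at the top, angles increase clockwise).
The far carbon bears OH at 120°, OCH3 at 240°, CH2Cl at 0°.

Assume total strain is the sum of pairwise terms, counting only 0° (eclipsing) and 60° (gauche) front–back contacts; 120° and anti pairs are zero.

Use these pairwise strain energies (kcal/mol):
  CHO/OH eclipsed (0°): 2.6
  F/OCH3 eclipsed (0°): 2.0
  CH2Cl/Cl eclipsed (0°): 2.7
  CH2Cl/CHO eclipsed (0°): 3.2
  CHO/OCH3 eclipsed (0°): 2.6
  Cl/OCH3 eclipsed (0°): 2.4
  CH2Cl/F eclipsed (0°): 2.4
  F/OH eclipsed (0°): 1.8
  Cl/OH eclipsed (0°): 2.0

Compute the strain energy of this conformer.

This conformer (eclipsed): Cl–CH2Cl eclipsed, CHO–OH eclipsed, F–OCH3 eclipsed; 2.7 + 2.6 + 2.0 = 7.3 kcal/mol.

7.3 kcal/mol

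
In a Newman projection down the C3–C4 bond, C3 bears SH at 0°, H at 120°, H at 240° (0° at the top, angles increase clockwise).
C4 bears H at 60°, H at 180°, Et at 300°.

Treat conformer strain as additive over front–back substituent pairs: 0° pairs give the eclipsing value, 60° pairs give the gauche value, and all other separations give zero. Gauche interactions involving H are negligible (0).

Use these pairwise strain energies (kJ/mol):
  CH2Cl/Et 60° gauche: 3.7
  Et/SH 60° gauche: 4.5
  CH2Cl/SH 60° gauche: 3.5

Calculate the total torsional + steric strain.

4.5 kJ/mol

This conformer (staggered): SH–Et gauche; 4.5 = 4.5 kJ/mol.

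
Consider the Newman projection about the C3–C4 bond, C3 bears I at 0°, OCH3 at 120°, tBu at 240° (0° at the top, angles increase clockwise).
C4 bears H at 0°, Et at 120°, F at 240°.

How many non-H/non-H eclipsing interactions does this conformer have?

Non-H eclipsing pairs: OCH3(120°)/Et(120°); tBu(240°)/F(240°) — 2 interactions.

2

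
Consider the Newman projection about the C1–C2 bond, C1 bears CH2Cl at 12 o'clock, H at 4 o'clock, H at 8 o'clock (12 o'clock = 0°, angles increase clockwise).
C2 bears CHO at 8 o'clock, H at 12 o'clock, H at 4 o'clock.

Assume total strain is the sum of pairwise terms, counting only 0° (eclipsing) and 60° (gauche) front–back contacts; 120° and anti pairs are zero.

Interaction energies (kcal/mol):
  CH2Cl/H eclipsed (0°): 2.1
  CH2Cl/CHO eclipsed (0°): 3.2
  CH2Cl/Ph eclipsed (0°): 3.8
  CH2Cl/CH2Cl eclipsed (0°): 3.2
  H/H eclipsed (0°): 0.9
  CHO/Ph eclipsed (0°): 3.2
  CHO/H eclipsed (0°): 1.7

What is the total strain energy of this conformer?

4.7 kcal/mol

This conformer (eclipsed): CH2Cl–H eclipsed, H–H eclipsed, H–CHO eclipsed; 2.1 + 0.9 + 1.7 = 4.7 kcal/mol.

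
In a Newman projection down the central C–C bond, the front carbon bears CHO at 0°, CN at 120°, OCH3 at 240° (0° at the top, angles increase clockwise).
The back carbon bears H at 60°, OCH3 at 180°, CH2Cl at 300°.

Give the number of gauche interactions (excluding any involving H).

Non-H gauche pairs: CHO(0°)/CH2Cl(300°); CN(120°)/OCH3(180°); OCH3(240°)/OCH3(180°); OCH3(240°)/CH2Cl(300°) — 4 interactions.

4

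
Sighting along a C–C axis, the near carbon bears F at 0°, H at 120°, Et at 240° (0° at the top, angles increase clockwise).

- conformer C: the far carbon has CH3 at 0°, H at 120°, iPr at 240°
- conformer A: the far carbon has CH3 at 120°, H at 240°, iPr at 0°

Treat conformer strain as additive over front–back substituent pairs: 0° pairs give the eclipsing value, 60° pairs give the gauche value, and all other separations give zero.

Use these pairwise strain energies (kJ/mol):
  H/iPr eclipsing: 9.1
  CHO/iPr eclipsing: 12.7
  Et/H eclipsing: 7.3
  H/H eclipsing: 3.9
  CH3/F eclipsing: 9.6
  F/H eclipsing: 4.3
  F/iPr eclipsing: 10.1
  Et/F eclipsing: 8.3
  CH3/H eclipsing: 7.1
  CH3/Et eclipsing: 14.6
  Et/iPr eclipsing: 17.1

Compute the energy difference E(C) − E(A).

+6.1 kJ/mol

C is eclipsed. F at 0° is eclipsed with CH3 at 0° (9.6); H at 120° is eclipsed with H at 120° (3.9); Et at 240° is eclipsed with iPr at 240° (17.1). Total 30.6 kJ/mol.
A is eclipsed. F at 0° is eclipsed with iPr at 0° (10.1); H at 120° is eclipsed with CH3 at 120° (7.1); Et at 240° is eclipsed with H at 240° (7.3). Total 24.5 kJ/mol.
E(C) − E(A) = 30.6 − 24.5 = +6.1 kJ/mol.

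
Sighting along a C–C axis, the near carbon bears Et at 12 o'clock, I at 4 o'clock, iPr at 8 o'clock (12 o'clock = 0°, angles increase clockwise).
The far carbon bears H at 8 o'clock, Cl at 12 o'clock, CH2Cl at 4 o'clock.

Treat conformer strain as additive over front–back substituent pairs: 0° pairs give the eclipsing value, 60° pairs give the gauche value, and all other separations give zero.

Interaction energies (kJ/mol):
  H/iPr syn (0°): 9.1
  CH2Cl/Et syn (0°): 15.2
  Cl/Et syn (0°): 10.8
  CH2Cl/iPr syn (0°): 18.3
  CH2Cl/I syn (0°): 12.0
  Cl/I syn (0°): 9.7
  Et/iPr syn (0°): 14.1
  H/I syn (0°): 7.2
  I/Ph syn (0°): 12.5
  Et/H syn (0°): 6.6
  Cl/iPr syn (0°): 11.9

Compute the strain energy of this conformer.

31.9 kJ/mol

This conformer (eclipsed): Et(0°)/Cl(0°) eclipsed 10.8; I(120°)/CH2Cl(120°) eclipsed 12.0; iPr(240°)/H(240°) eclipsed 9.1 → 31.9 kJ/mol.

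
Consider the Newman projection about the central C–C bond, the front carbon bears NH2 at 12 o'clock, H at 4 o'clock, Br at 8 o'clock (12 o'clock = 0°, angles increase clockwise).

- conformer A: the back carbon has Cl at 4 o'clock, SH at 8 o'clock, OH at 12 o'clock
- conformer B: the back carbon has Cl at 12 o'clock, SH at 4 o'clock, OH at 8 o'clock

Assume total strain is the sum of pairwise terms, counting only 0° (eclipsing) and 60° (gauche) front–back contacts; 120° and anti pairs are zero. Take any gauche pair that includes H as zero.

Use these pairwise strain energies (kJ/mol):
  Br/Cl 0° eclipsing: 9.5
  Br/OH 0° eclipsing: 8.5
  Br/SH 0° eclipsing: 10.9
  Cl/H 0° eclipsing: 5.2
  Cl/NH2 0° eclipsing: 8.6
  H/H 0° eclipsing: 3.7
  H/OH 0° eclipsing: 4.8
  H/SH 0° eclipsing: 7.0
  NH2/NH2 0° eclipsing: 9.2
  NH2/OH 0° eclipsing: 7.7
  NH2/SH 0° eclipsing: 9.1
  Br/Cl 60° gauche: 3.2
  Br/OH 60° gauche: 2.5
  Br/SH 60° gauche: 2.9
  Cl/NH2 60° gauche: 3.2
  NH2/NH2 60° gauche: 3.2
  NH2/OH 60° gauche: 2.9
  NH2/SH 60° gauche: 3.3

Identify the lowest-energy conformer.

A

A is eclipsed. NH2 at 0° is eclipsed with OH at 0° (7.7); H at 120° is eclipsed with Cl at 120° (5.2); Br at 240° is eclipsed with SH at 240° (10.9). Total 23.8 kJ/mol.
B is eclipsed. NH2 at 0° is eclipsed with Cl at 0° (8.6); H at 120° is eclipsed with SH at 120° (7.0); Br at 240° is eclipsed with OH at 240° (8.5). Total 24.1 kJ/mol.
A has the lowest total (23.8 kJ/mol).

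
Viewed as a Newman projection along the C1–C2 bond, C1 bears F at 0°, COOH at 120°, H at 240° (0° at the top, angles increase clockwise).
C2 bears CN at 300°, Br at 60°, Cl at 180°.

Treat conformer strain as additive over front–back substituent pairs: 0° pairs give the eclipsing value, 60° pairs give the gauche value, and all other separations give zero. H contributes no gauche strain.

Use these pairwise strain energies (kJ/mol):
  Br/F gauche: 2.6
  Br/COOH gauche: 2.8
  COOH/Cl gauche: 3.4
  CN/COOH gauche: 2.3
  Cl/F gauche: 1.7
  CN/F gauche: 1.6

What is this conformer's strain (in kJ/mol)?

This conformer (staggered): F(0°)/CN(300°) gauche 1.6; F(0°)/Br(60°) gauche 2.6; COOH(120°)/Br(60°) gauche 2.8; COOH(120°)/Cl(180°) gauche 3.4 → 10.4 kJ/mol.

10.4 kJ/mol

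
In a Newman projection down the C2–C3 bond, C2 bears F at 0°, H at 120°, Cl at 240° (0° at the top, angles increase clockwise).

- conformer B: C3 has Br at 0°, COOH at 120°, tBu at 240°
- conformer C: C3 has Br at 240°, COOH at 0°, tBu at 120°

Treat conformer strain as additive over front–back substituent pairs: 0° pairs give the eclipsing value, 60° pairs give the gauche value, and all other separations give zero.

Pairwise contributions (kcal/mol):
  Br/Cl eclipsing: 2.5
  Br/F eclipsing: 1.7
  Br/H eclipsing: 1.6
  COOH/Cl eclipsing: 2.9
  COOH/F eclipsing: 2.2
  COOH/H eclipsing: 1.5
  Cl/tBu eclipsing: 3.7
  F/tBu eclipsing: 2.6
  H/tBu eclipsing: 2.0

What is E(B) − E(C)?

+0.2 kcal/mol

B (eclipsed): F(0°)/Br(0°) eclipsed 1.7; H(120°)/COOH(120°) eclipsed 1.5; Cl(240°)/tBu(240°) eclipsed 3.7 → 6.9 kcal/mol.
C (eclipsed): F(0°)/COOH(0°) eclipsed 2.2; H(120°)/tBu(120°) eclipsed 2.0; Cl(240°)/Br(240°) eclipsed 2.5 → 6.7 kcal/mol.
E(B) − E(C) = 6.9 − 6.7 = +0.2 kcal/mol.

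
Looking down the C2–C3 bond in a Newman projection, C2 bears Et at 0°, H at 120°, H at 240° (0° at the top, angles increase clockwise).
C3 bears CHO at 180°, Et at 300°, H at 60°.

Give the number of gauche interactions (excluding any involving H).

1

Non-H gauche pairs: Et(0°)/Et(300°) — 1 interaction.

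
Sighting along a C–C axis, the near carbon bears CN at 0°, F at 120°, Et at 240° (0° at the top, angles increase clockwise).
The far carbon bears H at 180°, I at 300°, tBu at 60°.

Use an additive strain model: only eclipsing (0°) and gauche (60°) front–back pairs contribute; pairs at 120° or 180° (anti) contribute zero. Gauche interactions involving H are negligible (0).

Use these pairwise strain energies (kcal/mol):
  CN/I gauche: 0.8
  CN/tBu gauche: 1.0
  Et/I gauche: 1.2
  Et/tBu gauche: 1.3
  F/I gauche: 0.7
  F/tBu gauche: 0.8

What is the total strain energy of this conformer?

3.8 kcal/mol

This conformer (staggered): CN(0°)/I(300°) gauche 0.8; CN(0°)/tBu(60°) gauche 1.0; F(120°)/tBu(60°) gauche 0.8; Et(240°)/I(300°) gauche 1.2 → 3.8 kcal/mol.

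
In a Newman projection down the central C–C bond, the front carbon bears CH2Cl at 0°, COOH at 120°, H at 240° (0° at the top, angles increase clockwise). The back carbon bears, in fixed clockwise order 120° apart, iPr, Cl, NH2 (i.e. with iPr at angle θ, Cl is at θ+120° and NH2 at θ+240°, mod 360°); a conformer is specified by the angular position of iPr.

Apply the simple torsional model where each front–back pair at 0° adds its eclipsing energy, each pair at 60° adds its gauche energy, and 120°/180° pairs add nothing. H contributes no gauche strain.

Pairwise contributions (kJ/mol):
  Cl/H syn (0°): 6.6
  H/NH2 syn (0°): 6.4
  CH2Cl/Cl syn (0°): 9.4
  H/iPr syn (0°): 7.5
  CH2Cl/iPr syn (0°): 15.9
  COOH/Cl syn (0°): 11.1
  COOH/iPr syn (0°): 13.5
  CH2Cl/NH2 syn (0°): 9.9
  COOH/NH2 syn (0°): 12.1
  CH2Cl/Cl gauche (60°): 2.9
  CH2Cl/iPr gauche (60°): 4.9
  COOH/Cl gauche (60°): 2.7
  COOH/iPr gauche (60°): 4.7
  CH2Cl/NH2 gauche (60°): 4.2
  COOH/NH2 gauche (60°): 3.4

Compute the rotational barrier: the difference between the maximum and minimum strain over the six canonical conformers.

19.5 kJ/mol

iPr at 0° (eclipsed): CH2Cl–iPr eclipsed, COOH–Cl eclipsed, H–NH2 eclipsed; 15.9 + 11.1 + 6.4 = 33.4 kJ/mol.
iPr at 60° (staggered): CH2Cl–iPr gauche, CH2Cl–NH2 gauche, COOH–iPr gauche, COOH–Cl gauche; 4.9 + 4.2 + 4.7 + 2.7 = 16.5 kJ/mol.
iPr at 120° (eclipsed): CH2Cl–NH2 eclipsed, COOH–iPr eclipsed, H–Cl eclipsed; 9.9 + 13.5 + 6.6 = 30.0 kJ/mol.
iPr at 180° (staggered): CH2Cl–Cl gauche, CH2Cl–NH2 gauche, COOH–iPr gauche, COOH–NH2 gauche; 2.9 + 4.2 + 4.7 + 3.4 = 15.2 kJ/mol.
iPr at 240° (eclipsed): CH2Cl–Cl eclipsed, COOH–NH2 eclipsed, H–iPr eclipsed; 9.4 + 12.1 + 7.5 = 29.0 kJ/mol.
iPr at 300° (staggered): CH2Cl–iPr gauche, CH2Cl–Cl gauche, COOH–Cl gauche, COOH–NH2 gauche; 4.9 + 2.9 + 2.7 + 3.4 = 13.9 kJ/mol.
Max at 0° (33.4 kJ/mol), min at 300° (13.9 kJ/mol); barrier = 19.5 kJ/mol.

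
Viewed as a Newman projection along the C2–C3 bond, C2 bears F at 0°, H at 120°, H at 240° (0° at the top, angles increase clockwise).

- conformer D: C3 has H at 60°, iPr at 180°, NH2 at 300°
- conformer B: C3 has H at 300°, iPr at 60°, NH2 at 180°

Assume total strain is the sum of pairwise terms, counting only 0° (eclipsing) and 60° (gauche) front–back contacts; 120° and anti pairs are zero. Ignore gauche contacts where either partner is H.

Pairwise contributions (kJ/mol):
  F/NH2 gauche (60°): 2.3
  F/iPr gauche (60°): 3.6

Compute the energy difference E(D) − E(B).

-1.3 kJ/mol

D (staggered): F(0°)/NH2(300°) gauche 2.3 → 2.3 kJ/mol.
B (staggered): F(0°)/iPr(60°) gauche 3.6 → 3.6 kJ/mol.
E(D) − E(B) = 2.3 − 3.6 = -1.3 kJ/mol.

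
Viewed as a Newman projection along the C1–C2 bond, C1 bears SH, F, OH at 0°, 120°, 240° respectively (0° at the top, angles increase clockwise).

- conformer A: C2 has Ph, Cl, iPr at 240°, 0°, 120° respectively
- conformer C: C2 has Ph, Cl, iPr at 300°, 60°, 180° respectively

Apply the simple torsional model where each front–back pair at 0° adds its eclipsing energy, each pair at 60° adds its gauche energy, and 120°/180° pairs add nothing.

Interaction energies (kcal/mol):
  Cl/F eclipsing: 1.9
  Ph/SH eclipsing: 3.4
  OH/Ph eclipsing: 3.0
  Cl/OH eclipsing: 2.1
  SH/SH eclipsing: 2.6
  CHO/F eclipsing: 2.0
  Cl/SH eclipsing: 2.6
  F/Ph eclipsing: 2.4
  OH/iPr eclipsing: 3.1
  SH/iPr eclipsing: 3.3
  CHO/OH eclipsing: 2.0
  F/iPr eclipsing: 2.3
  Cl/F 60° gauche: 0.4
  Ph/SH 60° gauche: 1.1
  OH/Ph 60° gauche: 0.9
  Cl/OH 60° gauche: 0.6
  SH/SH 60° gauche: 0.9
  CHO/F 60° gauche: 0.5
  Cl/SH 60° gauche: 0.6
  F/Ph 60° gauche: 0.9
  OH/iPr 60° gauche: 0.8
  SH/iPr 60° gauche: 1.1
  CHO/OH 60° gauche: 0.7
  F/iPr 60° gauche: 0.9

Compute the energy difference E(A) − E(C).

A (eclipsed): SH–Cl eclipsed, F–iPr eclipsed, OH–Ph eclipsed; 2.6 + 2.3 + 3.0 = 7.9 kcal/mol.
C (staggered): SH–Ph gauche, SH–Cl gauche, F–Cl gauche, F–iPr gauche, OH–Ph gauche, OH–iPr gauche; 1.1 + 0.6 + 0.4 + 0.9 + 0.9 + 0.8 = 4.7 kcal/mol.
E(A) − E(C) = 7.9 − 4.7 = +3.2 kcal/mol.

+3.2 kcal/mol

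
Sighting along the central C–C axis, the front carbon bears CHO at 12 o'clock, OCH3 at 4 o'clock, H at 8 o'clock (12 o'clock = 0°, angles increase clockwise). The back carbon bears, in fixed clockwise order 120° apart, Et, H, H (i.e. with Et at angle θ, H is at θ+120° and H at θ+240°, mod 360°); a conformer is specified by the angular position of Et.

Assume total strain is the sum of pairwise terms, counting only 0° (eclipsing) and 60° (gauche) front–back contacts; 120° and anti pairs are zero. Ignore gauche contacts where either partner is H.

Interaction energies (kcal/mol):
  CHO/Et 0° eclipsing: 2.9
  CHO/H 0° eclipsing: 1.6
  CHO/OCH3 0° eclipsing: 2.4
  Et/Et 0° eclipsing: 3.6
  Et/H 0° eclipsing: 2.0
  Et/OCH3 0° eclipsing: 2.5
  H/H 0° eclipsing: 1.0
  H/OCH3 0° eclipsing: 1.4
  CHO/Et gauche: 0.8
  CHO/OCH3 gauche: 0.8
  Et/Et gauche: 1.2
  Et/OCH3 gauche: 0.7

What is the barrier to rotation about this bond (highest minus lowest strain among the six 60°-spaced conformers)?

Et at 0° (eclipsed): CHO–Et eclipsed, OCH3–H eclipsed, H–H eclipsed; 2.9 + 1.4 + 1.0 = 5.3 kcal/mol.
Et at 60° (staggered): CHO–Et gauche, OCH3–Et gauche; 0.8 + 0.7 = 1.5 kcal/mol.
Et at 120° (eclipsed): CHO–H eclipsed, OCH3–Et eclipsed, H–H eclipsed; 1.6 + 2.5 + 1.0 = 5.1 kcal/mol.
Et at 180° (staggered): OCH3–Et gauche; 0.7 = 0.7 kcal/mol.
Et at 240° (eclipsed): CHO–H eclipsed, OCH3–H eclipsed, H–Et eclipsed; 1.6 + 1.4 + 2.0 = 5.0 kcal/mol.
Et at 300° (staggered): CHO–Et gauche; 0.8 = 0.8 kcal/mol.
Max at 0° (5.3 kcal/mol), min at 180° (0.7 kcal/mol); barrier = 4.6 kcal/mol.

4.6 kcal/mol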